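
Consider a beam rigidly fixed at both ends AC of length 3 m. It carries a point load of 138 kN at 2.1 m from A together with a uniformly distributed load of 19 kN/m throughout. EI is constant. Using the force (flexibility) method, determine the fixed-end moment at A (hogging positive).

M_A = 40.33 kN·m

Take the two fixed-end moments M_A, M_C as redundants; the released structure is the simple span AC.
End rotations of the released simple span under the applied load (×1/EI):
  at A: point load 138 at a = 2.1: Pab(L + b)/(6LEI) = 56.51/EI
  at C: point load 138 at a = 2.1: Pab(L + a)/(6LEI) = 73.9/EI
  at A: UDL 19: wL³/(24EI) = 21.38/EI
  at C: UDL 19: wL³/(24EI) = 21.38/EI
  θ_A0 = 77.89/EI,  θ_C0 = 95.27/EI
Flexibility coefficients: a unit moment at one end gives L/(3EI) there and L/(6EI) at the far end, so f₁₁ = f₂₂ = 1/EI and f₁₂ = f₂₁ = 0.5/EI.
Compatibility — zero rotation at each built-in end:
  1 M_A + 0.5 M_C = 77.89
  0.5 M_A + 1 M_C = 95.27
Solving the pair gives M_A = 40.33 kN·m and M_C = 75.11 kN·m (hogging).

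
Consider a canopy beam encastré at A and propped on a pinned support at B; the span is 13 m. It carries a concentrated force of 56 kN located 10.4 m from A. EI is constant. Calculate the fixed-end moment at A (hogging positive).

Release the roller at B. Primary structure: cantilever fixed at A.
Downward deflection at the released point B due to the loads:
  point load 56 at a = 10.4: Pa²(3L − a)/(6EI) = 28872/EI
Flexibility coefficient — unit upward force at B: δ_{BB} = L³/(3EI) = 732.3/EI.
The prop prevents deflection at B: R_B = δ_0/δ_{BB} = 28872/732.3 = 39.42 kN.
Moment equilibrium about A: M_A = Σ(load moments about A) − R_B·L = 582.4 − 39.42×13 = 69.89 kN·m.

M_A = 69.89 kN·m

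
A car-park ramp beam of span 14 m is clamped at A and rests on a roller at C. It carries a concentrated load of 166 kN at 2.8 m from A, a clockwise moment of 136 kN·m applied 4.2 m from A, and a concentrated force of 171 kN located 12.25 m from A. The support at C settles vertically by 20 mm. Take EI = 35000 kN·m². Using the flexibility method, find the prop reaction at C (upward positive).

Choose R_C as the redundant. The primary structure is the cantilever fixed at A.
Primary-structure tip deflection at C by superposition:
  point load 166 at a = 2.8: Pa²(3L − a)/(6EI) = 8503/EI
  clockwise couple 136 at a = 4.2: M₀a(2L − a)/(2EI) = 6797/EI
  point load 171 at a = 12.25: Pa²(3L − a)/(6EI) = 127234/EI
  δ_0 = 142534/EI
Tip deflection under a unit load at C: L³/(3EI) = 914.7/EI.
With EI = 35000 kN·m²: δ_0 = 4.0724 m and δ_{CC} = 0.026133 m/kN.
Compatibility — the beam at C must follow the support down by 0.02 m: δ_0 − R_C·δ_{CC} = 0.02, so R_C = (4.0724 − 0.02)/0.026133 = 155.1 kN.

R_C = 155.1 kN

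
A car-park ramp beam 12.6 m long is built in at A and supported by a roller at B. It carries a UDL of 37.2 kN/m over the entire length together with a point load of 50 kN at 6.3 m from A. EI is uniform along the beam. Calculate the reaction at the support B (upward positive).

Take the reaction at B as the redundant and release it; the primary structure is a cantilever fixed at A.
Deflection at B on the released cantilever, summing each load's contribution:
  UDL 37.2: wL⁴/(8EI) = 117202/EI
  point load 50 at a = 6.3: Pa²(3L − a)/(6EI) = 10419/EI
  δ_0 = 127621/EI
Tip deflection under a unit load at B: L³/(3EI) = 666.8/EI.
The prop prevents deflection at B: R_B = δ_0/δ_{BB} = 127621/666.8 = 191.4 kN.

R_B = 191.4 kN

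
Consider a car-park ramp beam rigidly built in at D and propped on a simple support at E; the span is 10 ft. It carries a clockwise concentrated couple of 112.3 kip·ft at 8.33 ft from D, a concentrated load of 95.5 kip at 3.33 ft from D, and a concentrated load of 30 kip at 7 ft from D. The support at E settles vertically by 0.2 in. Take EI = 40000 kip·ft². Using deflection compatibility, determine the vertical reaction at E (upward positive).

Take the reaction at E as the redundant and release it; the primary structure is a cantilever fixed at D.
Deflection at E on the released cantilever, summing each load's contribution:
  clockwise couple 112.3 at a = 8.33: M₀a(2L − a)/(2EI) = 5458/EI
  point load 95.5 at a = 3.33: Pa²(3L − a)/(6EI) = 4707/EI
  point load 30 at a = 7: Pa²(3L − a)/(6EI) = 5635/EI
  δ_0 = 15801/EI
Flexibility coefficient — unit upward force at E: δ_{EE} = L³/(3EI) = 333.3/EI.
With EI = 40000 kip·ft²: δ_0 = 0.39502 ft and δ_{EE} = 0.008333 ft/kip.
Compatibility — the beam at E must follow the support down by 0.01667 ft: δ_0 − R_E·δ_{EE} = 0.01667, so R_E = (0.39502 − 0.01667)/0.008333 = 45.4 kip.

R_E = 45.4 kip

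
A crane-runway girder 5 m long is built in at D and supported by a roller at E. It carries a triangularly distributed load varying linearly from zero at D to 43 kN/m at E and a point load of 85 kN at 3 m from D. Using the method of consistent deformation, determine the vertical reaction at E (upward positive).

R_E = 95.84 kN

Take the reaction at E as the redundant and release it; the primary structure is a cantilever fixed at D.
Downward deflection at the released point E due to the loads:
  triangular load, peak 43 at the free end: 11w₀L⁴/(120EI) = 2464/EI
  point load 85 at a = 3: Pa²(3L − a)/(6EI) = 1530/EI
  δ_0 = 3994/EI
Flexibility coefficient — unit upward force at E: δ_{EE} = L³/(3EI) = 41.67/EI.
The prop prevents deflection at E: R_E = δ_0/δ_{EE} = 3994/41.67 = 95.84 kN.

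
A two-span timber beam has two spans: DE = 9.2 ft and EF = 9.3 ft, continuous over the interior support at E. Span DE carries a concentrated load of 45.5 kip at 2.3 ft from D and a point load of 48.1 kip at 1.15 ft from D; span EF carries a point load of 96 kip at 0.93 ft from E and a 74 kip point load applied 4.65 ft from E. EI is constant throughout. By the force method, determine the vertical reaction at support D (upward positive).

R_D = 60.87 kip

Insert a hinge at E; M_E is the redundant, and each span becomes simply supported.
Discontinuity in slope at E on the released structure — sum the simple-span end rotations:
  span DE: point load 45.5 at a = 2.3: Pab(L + a)/(6LEI) = 150.4/EI
  span DE: point load 48.1 at a = 1.15: Pab(L + a)/(6LEI) = 83.49/EI
  span EF: point load 96 at a = 0.93: Pab(L + b)/(6LEI) = 236.6/EI
  span EF: point load 74 at a = 4.65: Pab(L + b)/(6LEI) = 400/EI
  relative rotation θ_0 = (233.9 + 636.7)/EI = 870.6/EI
A unit hogging moment at E produces rotation L₁/(3EI) + L₂/(3EI) = 6.167/EI.
Slope continuity at E: θ_0 = M_E·6.167/EI, so M_E = 870.6/6.167 = 141.2 kip·ft (hogging).
Span DE, ΣM about D with M_E applied at E: R_E^{DE}·9.2 = 160 + 141.2, so R_E^{DE} = 32.73 kip and R_D = 93.6 − 32.73 = 60.87 kip.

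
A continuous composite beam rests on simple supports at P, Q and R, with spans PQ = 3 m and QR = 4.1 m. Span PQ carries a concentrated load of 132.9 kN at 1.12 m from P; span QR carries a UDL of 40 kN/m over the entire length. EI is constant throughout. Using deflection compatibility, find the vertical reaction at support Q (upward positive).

Take M_Q as the redundant. Released structure: two simple spans PQ and QR with a hinge at Q.
End slopes at the hinge Q, treating each span as simply supported:
  span PQ: point load 132.9 at a = 1.12: Pab(L + a)/(6LEI) = 64.05/EI
  span QR: UDL 40: wL³/(24EI) = 114.9/EI
  relative rotation θ_0 = (64.05 + 114.9)/EI = 178.9/EI
A unit hogging moment at Q produces rotation L₁/(3EI) + L₂/(3EI) = 2.367/EI.
Slope continuity at Q: θ_0 = M_Q·2.367/EI, so M_Q = 178.9/2.367 = 75.6 kN·m (hogging).
Span PQ, ΣM about P with M_Q applied at Q: R_Q^{PQ}·3 = 148.8 + 75.6, so R_Q^{PQ} = 74.82 kN and R_P = 132.9 − 74.82 = 58.08 kN.
Span QR, ΣM about R: R_Q^{QR}·4.1 = 336.2 + 75.6, so R_Q^{QR} = 100.4 kN and R_R = 164 − 100.4 = 63.56 kN.
R_Q = 74.82 + 100.4 = 175.3 kN.

R_Q = 175.3 kN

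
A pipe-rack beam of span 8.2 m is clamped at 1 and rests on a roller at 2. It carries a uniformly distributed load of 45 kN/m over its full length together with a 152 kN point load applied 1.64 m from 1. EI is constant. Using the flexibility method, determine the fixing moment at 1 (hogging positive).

M_1 = 557.7 kN·m

Choose R_2 as the redundant. The primary structure is the cantilever fixed at 1.
Free-end deflection of the primary structure under the applied loading (downward +):
  UDL 45: wL⁴/(8EI) = 25432/EI
  point load 152 at a = 1.64: Pa²(3L − a)/(6EI) = 1564/EI
  δ_0 = 26996/EI
Tip deflection under a unit load at 2: L³/(3EI) = 183.8/EI.
The prop prevents deflection at 2: R_2 = δ_0/δ_{22} = 26996/183.8 = 146.9 kN.
Moment equilibrium about 1: M_1 = Σ(load moments about 1) − R_2·L = 1762 − 146.9×8.2 = 557.7 kN·m.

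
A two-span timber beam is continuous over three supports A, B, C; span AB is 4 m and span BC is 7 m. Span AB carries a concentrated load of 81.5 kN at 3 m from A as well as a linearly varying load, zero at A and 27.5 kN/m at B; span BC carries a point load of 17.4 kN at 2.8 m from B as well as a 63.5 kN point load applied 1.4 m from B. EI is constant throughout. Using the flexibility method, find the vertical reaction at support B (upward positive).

Take M_B as the redundant. Released structure: two simple spans AB and BC with a hinge at B.
End slopes at the hinge B, treating each span as simply supported:
  span AB: point load 81.5 at a = 3: Pab(L + a)/(6LEI) = 71.31/EI
  span AB: triangular load, peak 27.5: w₀L³/(45EI) = 39.11/EI
  span BC: point load 17.4 at a = 2.8: Pab(L + b)/(6LEI) = 54.57/EI
  span BC: point load 63.5 at a = 1.4: Pab(L + b)/(6LEI) = 149.4/EI
  relative rotation θ_0 = (110.4 + 203.9)/EI = 314.3/EI
A unit hogging moment at B produces rotation L₁/(3EI) + L₂/(3EI) = 3.667/EI.
Slope continuity at B: θ_0 = M_B·3.667/EI, so M_B = 314.3/3.667 = 85.73 kN·m (hogging).
Span AB, ΣM about A with M_B applied at B: R_B^{AB}·4 = 391.2 + 85.73, so R_B^{AB} = 119.2 kN and R_A = 136.5 − 119.2 = 17.28 kN.
Span BC, ΣM about C: R_B^{BC}·7 = 428.7 + 85.73, so R_B^{BC} = 73.49 kN and R_C = 80.9 − 73.49 = 7.413 kN.
R_B = 119.2 + 73.49 = 192.7 kN.

R_B = 192.7 kN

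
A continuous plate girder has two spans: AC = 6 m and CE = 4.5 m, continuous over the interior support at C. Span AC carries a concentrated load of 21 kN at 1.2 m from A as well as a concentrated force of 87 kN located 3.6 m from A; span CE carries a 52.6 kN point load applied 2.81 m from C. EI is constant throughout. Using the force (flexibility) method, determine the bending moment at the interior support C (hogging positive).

Take M_C as the redundant. Released structure: two simple spans AC and CE with a hinge at C.
Rotations at C on the released spans (each span's end-slope, ×1/EI):
  span AC: point load 21 at a = 1.2: Pab(L + a)/(6LEI) = 24.19/EI
  span AC: point load 87 at a = 3.6: Pab(L + a)/(6LEI) = 200.4/EI
  span CE: point load 52.6 at a = 2.81: Pab(L + b)/(6LEI) = 57.27/EI
  relative rotation θ_0 = (224.6 + 57.27)/EI = 281.9/EI
A unit hogging moment at C produces rotation L₁/(3EI) + L₂/(3EI) = 3.5/EI.
Compatibility: M_C·(L₁+L₂)/(3EI) = θ_0, giving M_C = 80.54 kN·m (hogging).

M_C = 80.54 kN·m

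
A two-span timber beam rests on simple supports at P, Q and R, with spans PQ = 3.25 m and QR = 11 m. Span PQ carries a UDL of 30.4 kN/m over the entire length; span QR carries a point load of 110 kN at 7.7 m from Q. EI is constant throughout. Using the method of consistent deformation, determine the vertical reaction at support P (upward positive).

Insert a hinge at Q; M_Q is the redundant, and each span becomes simply supported.
End slopes at the hinge Q, treating each span as simply supported:
  span PQ: UDL 30.4: wL³/(24EI) = 43.48/EI
  span QR: point load 110 at a = 7.7: Pab(L + b)/(6LEI) = 605.6/EI
  relative rotation θ_0 = (43.48 + 605.6)/EI = 649.1/EI
A unit hogging moment at Q produces rotation L₁/(3EI) + L₂/(3EI) = 4.75/EI.
Slope continuity at Q: θ_0 = M_Q·4.75/EI, so M_Q = 649.1/4.75 = 136.6 kN·m (hogging).
Span PQ, ΣM about P with M_Q applied at Q: R_Q^{PQ}·3.25 = 160.6 + 136.6, so R_Q^{PQ} = 91.45 kN and R_P = 98.8 − 91.45 = 7.354 kN.

R_P = 7.354 kN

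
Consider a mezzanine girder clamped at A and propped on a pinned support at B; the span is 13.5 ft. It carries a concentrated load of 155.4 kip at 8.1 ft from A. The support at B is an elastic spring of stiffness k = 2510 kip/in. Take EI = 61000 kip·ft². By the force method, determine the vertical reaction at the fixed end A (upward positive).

R_A = 88.43 kip

Remove the prop at B; the released (primary) structure is a cantilever built in at A.
Free-end deflection of the primary structure under the applied loading (downward +):
  point load 155.4 at a = 8.1: Pa²(3L − a)/(6EI) = 55057/EI
Flexibility coefficient — unit upward force at B: δ_{BB} = L³/(3EI) = 820.1/EI.
With EI = 61000 kip·ft²: δ_0 = 0.90258 ft and δ_{BB} = 0.013445 ft/kip.
Compatibility — the spring shortens by R_B/k under the reaction it provides: δ_0 − R_B·δ_{BB} = R_B/k. With 1/k = 1/(2510×12) ft/kip = 0.000033 ft/kip, R_B = δ_0 / (δ_{BB} + 1/k) = 0.90258 / (0.013445 + 0.000033) = 66.97 kip.
Vertical equilibrium: R_A = ΣP − R_B = 155.4 − 66.97 = 88.43 kip.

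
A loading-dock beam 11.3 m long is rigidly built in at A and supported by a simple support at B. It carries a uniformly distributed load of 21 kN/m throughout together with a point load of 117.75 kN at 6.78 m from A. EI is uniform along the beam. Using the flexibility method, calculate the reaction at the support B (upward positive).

R_B = 139.9 kN

Take the reaction at B as the redundant and release it; the primary structure is a cantilever fixed at A.
Primary-structure tip deflection at B by superposition:
  UDL 21: wL⁴/(8EI) = 42800/EI
  point load 117.75 at a = 6.78: Pa²(3L − a)/(6EI) = 24466/EI
  δ_0 = 67266/EI
Flexibility coefficient — unit upward force at B: δ_{BB} = L³/(3EI) = 481/EI.
Compatibility at B: δ_0 − R_B·δ_{BB} = 0, so R_B = 67266/481 = 139.9 kN.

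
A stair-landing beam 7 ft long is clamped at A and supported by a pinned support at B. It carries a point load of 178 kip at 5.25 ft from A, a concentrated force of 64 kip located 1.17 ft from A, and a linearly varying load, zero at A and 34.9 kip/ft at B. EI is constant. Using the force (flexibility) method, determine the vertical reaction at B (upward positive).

R_B = 182.4 kip

Release the roller at B. Primary structure: cantilever fixed at A.
Downward deflection at the released point B due to the loads:
  point load 178 at a = 5.25: Pa²(3L − a)/(6EI) = 12879/EI
  point load 64 at a = 1.17: Pa²(3L − a)/(6EI) = 289.5/EI
  triangular load, peak 34.9 at the free end: 11w₀L⁴/(120EI) = 7681/EI
  δ_0 = 20849/EI
Tip deflection under a unit load at B: L³/(3EI) = 114.3/EI.
The prop prevents deflection at B: R_B = δ_0/δ_{BB} = 20849/114.3 = 182.4 kip.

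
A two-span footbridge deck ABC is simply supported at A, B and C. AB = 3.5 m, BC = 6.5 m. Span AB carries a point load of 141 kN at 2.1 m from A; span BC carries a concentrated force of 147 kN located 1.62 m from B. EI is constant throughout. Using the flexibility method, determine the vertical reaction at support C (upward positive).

Insert a hinge at B; M_B is the redundant, and each span becomes simply supported.
Discontinuity in slope at B on the released structure — sum the simple-span end rotations:
  span AB: point load 141 at a = 2.1: Pab(L + a)/(6LEI) = 110.5/EI
  span BC: point load 147 at a = 1.62: Pab(L + b)/(6LEI) = 339.1/EI
  relative rotation θ_0 = (110.5 + 339.1)/EI = 449.6/EI
A unit hogging moment at B produces rotation L₁/(3EI) + L₂/(3EI) = 3.333/EI.
Slope continuity at B: θ_0 = M_B·3.333/EI, so M_B = 449.6/3.333 = 134.9 kN·m (hogging).
Span BC, ΣM about C: R_B^{BC}·6.5 = 717.4 + 134.9, so R_B^{BC} = 131.1 kN and R_C = 147 − 131.1 = 15.88 kN.

R_C = 15.88 kN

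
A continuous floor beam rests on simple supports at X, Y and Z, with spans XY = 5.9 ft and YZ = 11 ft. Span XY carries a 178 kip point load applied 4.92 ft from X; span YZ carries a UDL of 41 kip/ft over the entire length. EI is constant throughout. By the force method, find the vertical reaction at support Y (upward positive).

R_Y = 491.2 kip

Release continuity at Y by inserting a hinge; the redundant is the internal moment M_Y. The primary structure is two simply-supported spans XY and YZ.
Rotations at Y on the released spans (each span's end-slope, ×1/EI):
  span XY: point load 178 at a = 4.92: Pab(L + a)/(6LEI) = 262.3/EI
  span YZ: UDL 41: wL³/(24EI) = 2274/EI
  relative rotation θ_0 = (262.3 + 2274)/EI = 2536/EI
A unit hogging moment at Y produces rotation L₁/(3EI) + L₂/(3EI) = 5.633/EI.
Compatibility: M_Y·(L₁+L₂)/(3EI) = θ_0, giving M_Y = 450.2 kip·ft (hogging).
Span XY, ΣM about X with M_Y applied at Y: R_Y^{XY}·5.9 = 875.8 + 450.2, so R_Y^{XY} = 224.7 kip and R_X = 178 − 224.7 = -46.74 kip.
Span YZ, ΣM about Z: R_Y^{YZ}·11 = 2480 + 450.2, so R_Y^{YZ} = 266.4 kip and R_Z = 451 − 266.4 = 184.6 kip.
R_Y = 224.7 + 266.4 = 491.2 kip.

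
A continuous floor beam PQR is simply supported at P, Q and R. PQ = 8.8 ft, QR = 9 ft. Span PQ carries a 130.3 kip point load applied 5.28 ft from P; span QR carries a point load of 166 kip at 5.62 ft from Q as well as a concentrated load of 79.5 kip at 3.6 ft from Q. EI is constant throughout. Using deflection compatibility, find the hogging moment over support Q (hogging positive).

M_Q = 300.1 kip·ft

Release continuity at Q by inserting a hinge; the redundant is the internal moment M_Q. The primary structure is two simply-supported spans PQ and QR.
Discontinuity in slope at Q on the released structure — sum the simple-span end rotations:
  span PQ: point load 130.3 at a = 5.28: Pab(L + a)/(6LEI) = 645.8/EI
  span QR: point load 166 at a = 5.62: Pab(L + b)/(6LEI) = 722.9/EI
  span QR: point load 79.5 at a = 3.6: Pab(L + b)/(6LEI) = 412.1/EI
  relative rotation θ_0 = (645.8 + 1135)/EI = 1781/EI
A unit hogging moment at Q produces rotation L₁/(3EI) + L₂/(3EI) = 5.933/EI.
Compatibility: M_Q·(L₁+L₂)/(3EI) = θ_0, giving M_Q = 300.1 kip·ft (hogging).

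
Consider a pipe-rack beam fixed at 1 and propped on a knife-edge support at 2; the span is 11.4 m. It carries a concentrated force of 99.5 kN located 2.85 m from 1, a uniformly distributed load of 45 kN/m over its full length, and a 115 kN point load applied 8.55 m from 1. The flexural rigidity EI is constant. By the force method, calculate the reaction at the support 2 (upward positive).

R_2 = 273.7 kN

Choose R_2 as the redundant. The primary structure is the cantilever fixed at 1.
Downward deflection at the released point 2 due to the loads:
  point load 99.5 at a = 2.85: Pa²(3L − a)/(6EI) = 4223/EI
  UDL 45: wL⁴/(8EI) = 95004/EI
  point load 115 at a = 8.55: Pa²(3L − a)/(6EI) = 35939/EI
  δ_0 = 135166/EI
Flexibility coefficient — unit upward force at 2: δ_{22} = L³/(3EI) = 493.8/EI.
Compatibility at 2: δ_0 − R_2·δ_{22} = 0, so R_2 = 135166/493.8 = 273.7 kN.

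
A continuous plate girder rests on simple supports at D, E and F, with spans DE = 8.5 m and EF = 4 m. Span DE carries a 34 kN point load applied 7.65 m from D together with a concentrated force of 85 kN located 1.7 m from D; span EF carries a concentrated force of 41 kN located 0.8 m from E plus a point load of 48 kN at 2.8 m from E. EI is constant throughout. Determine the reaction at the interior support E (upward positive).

Release continuity at E by inserting a hinge; the redundant is the internal moment M_E. The primary structure is two simply-supported spans DE and EF.
Rotations at E on the released spans (each span's end-slope, ×1/EI):
  span DE: point load 34 at a = 7.65: Pab(L + a)/(6LEI) = 70.01/EI
  span DE: point load 85 at a = 1.7: Pab(L + a)/(6LEI) = 196.5/EI
  span EF: point load 41 at a = 0.8: Pab(L + b)/(6LEI) = 31.49/EI
  span EF: point load 48 at a = 2.8: Pab(L + b)/(6LEI) = 34.94/EI
  relative rotation θ_0 = (266.5 + 66.43)/EI = 333/EI
A unit hogging moment at E produces rotation L₁/(3EI) + L₂/(3EI) = 4.167/EI.
Compatibility: M_E·(L₁+L₂)/(3EI) = θ_0, giving M_E = 79.91 kN·m (hogging).
Span DE, ΣM about D with M_E applied at E: R_E^{DE}·8.5 = 404.6 + 79.91, so R_E^{DE} = 57 kN and R_D = 119 − 57 = 62 kN.
Span EF, ΣM about F: R_E^{EF}·4 = 188.8 + 79.91, so R_E^{EF} = 67.18 kN and R_F = 89 − 67.18 = 21.82 kN.
R_E = 57 + 67.18 = 124.2 kN.

R_E = 124.2 kN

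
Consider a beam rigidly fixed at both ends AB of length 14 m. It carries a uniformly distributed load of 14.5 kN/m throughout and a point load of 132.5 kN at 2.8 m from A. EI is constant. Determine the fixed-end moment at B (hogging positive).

Release both end moments; the primary structure is a simply-supported span AB with redundants M_A and M_B.
Simple-span end rotations at A and B under the given loads:
  at A: UDL 14.5: wL³/(24EI) = 1658/EI
  at B: UDL 14.5: wL³/(24EI) = 1658/EI
  at A: point load 132.5 at a = 2.8: Pab(L + b)/(6LEI) = 1247/EI
  at B: point load 132.5 at a = 2.8: Pab(L + a)/(6LEI) = 831/EI
  θ_A0 = 2904/EI,  θ_B0 = 2489/EI
Flexibility coefficients: a unit moment at one end gives L/(3EI) there and L/(6EI) at the far end, so f₁₁ = f₂₂ = 4.667/EI and f₁₂ = f₂₁ = 2.333/EI.
Compatibility — zero rotation at each built-in end:
  4.667 M_A + 2.333 M_B = 2904
  2.333 M_A + 4.667 M_B = 2489
Solving the pair gives M_A = 474.3 kN·m and M_B = 296.2 kN·m (hogging).

M_B = 296.2 kN·m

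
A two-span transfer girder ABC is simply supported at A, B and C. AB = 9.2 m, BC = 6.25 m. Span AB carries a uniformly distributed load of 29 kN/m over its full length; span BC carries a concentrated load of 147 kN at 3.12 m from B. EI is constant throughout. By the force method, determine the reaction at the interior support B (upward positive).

Insert a hinge at B; M_B is the redundant, and each span becomes simply supported.
Discontinuity in slope at B on the released structure — sum the simple-span end rotations:
  span AB: UDL 29: wL³/(24EI) = 940.9/EI
  span BC: point load 147 at a = 3.12: Pab(L + b)/(6LEI) = 359.1/EI
  relative rotation θ_0 = (940.9 + 359.1)/EI = 1300/EI
A unit hogging moment at B produces rotation L₁/(3EI) + L₂/(3EI) = 5.15/EI.
Slope continuity at B: θ_0 = M_B·5.15/EI, so M_B = 1300/5.15 = 252.4 kN·m (hogging).
Span AB, ΣM about A with M_B applied at B: R_B^{AB}·9.2 = 1227 + 252.4, so R_B^{AB} = 160.8 kN and R_A = 266.8 − 160.8 = 106 kN.
Span BC, ΣM about C: R_B^{BC}·6.25 = 460.1 + 252.4, so R_B^{BC} = 114 kN and R_C = 147 − 114 = 32.99 kN.
R_B = 160.8 + 114 = 274.8 kN.

R_B = 274.8 kN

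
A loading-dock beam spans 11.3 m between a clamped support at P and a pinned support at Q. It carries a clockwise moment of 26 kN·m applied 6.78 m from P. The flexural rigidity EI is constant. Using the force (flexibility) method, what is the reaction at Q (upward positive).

Take the reaction at Q as the redundant and release it; the primary structure is a cantilever fixed at P.
Deflection at Q on the released cantilever, summing each load's contribution:
  clockwise couple 26 at a = 6.78: M₀a(2L − a)/(2EI) = 1394/EI
Flexibility coefficient — unit upward force at Q: δ_{QQ} = L³/(3EI) = 481/EI.
The prop prevents deflection at Q: R_Q = δ_0/δ_{QQ} = 1394/481 = 2.899 kN.

R_Q = 2.899 kN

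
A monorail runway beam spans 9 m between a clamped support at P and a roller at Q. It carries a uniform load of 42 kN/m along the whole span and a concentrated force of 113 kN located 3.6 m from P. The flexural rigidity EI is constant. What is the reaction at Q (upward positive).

Release the roller at Q. Primary structure: cantilever fixed at P.
Deflection at Q on the released cantilever, summing each load's contribution:
  UDL 42: wL⁴/(8EI) = 34445/EI
  point load 113 at a = 3.6: Pa²(3L − a)/(6EI) = 5711/EI
  δ_0 = 40157/EI
Flexibility coefficient — unit upward force at Q: δ_{QQ} = L³/(3EI) = 243/EI.
Compatibility at Q: δ_0 − R_Q·δ_{QQ} = 0, so R_Q = 40157/243 = 165.3 kN.

R_Q = 165.3 kN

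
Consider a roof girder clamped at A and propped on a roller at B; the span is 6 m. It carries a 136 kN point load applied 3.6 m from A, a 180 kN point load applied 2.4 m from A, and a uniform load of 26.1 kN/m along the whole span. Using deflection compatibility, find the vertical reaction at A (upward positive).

Choose R_B as the redundant. The primary structure is the cantilever fixed at A.
Downward deflection at the released point B due to the loads:
  point load 136 at a = 3.6: Pa²(3L − a)/(6EI) = 4230/EI
  point load 180 at a = 2.4: Pa²(3L − a)/(6EI) = 2696/EI
  UDL 26.1: wL⁴/(8EI) = 4228/EI
  δ_0 = 11154/EI
Flexibility coefficient — unit upward force at B: δ_{BB} = L³/(3EI) = 72/EI.
Compatibility at B: δ_0 − R_B·δ_{BB} = 0, so R_B = 11154/72 = 154.9 kN.
Vertical equilibrium: R_A = ΣP − R_B = 472.6 − 154.9 = 317.7 kN.

R_A = 317.7 kN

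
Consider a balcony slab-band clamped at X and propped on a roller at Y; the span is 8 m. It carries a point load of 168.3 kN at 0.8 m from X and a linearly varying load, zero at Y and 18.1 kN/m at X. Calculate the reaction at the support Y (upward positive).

Take the reaction at Y as the redundant and release it; the primary structure is a cantilever fixed at X.
Primary-structure tip deflection at Y by superposition:
  point load 168.3 at a = 0.8: Pa²(3L − a)/(6EI) = 416.5/EI
  triangular load, peak 18.1 at the fixed end: w₀L⁴/(30EI) = 2471/EI
  δ_0 = 2888/EI
Flexibility coefficient — unit upward force at Y: δ_{YY} = L³/(3EI) = 170.7/EI.
The prop prevents deflection at Y: R_Y = δ_0/δ_{YY} = 2888/170.7 = 16.92 kN.

R_Y = 16.92 kN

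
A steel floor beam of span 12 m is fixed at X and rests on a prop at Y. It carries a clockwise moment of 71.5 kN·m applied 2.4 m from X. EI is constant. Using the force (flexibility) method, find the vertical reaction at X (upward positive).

R_X = -3.217 kN

Choose R_Y as the redundant. The primary structure is the cantilever fixed at X.
Free-end deflection of the primary structure under the applied loading (downward +):
  clockwise couple 71.5 at a = 2.4: M₀a(2L − a)/(2EI) = 1853/EI
Tip deflection under a unit load at Y: L³/(3EI) = 576/EI.
The prop prevents deflection at Y: R_Y = δ_0/δ_{YY} = 1853/576 = 3.217 kN.
Vertical equilibrium: R_X = ΣP − R_Y = 0 − 3.217 = -3.217 kN.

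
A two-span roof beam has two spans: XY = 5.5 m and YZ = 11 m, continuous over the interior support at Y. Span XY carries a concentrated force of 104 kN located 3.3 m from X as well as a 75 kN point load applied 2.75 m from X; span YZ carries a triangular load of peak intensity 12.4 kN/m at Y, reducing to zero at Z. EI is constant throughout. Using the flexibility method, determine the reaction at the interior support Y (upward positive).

R_Y = 180.6 kN

Take M_Y as the redundant. Released structure: two simple spans XY and YZ with a hinge at Y.
End slopes at the hinge Y, treating each span as simply supported:
  span XY: point load 104 at a = 3.3: Pab(L + a)/(6LEI) = 201.3/EI
  span XY: point load 75 at a = 2.75: Pab(L + a)/(6LEI) = 141.8/EI
  span YZ: triangular load, peak 12.4: w₀L³/(45EI) = 366.8/EI
  relative rotation θ_0 = (343.1 + 366.8)/EI = 709.9/EI
A unit hogging moment at Y produces rotation L₁/(3EI) + L₂/(3EI) = 5.5/EI.
Compatibility: M_Y·(L₁+L₂)/(3EI) = θ_0, giving M_Y = 129.1 kN·m (hogging).
Span XY, ΣM about X with M_Y applied at Y: R_Y^{XY}·5.5 = 549.5 + 129.1, so R_Y^{XY} = 123.4 kN and R_X = 179 − 123.4 = 55.63 kN.
Span YZ, ΣM about Z: R_Y^{YZ}·11 = 500.1 + 129.1, so R_Y^{YZ} = 57.2 kN and R_Z = 68.2 − 57.2 = 11 kN.
R_Y = 123.4 + 57.2 = 180.6 kN.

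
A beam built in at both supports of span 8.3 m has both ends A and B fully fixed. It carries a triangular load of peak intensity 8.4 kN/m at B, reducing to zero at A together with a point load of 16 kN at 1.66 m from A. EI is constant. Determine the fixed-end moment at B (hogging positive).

Release both end moments; the primary structure is a simply-supported span AB with redundants M_A and M_B.
Simple-span end rotations at A and B under the given loads:
  at A: triangular load, peak 8.4: 7w₀L³/(360EI) = 93.39/EI
  at B: triangular load, peak 8.4: w₀L³/(45EI) = 106.7/EI
  at A: point load 16 at a = 1.66: Pab(L + b)/(6LEI) = 52.91/EI
  at B: point load 16 at a = 1.66: Pab(L + a)/(6LEI) = 35.27/EI
  θ_A0 = 146.3/EI,  θ_B0 = 142/EI
Flexibility coefficients: a unit moment at one end gives L/(3EI) there and L/(6EI) at the far end, so f₁₁ = f₂₂ = 2.767/EI and f₁₂ = f₂₁ = 1.383/EI.
Compatibility — zero rotation at each built-in end:
  2.767 M_A + 1.383 M_B = 146.3
  1.383 M_A + 2.767 M_B = 142
Solving the pair gives M_A = 36.29 kN·m and M_B = 33.18 kN·m (hogging).

M_B = 33.18 kN·m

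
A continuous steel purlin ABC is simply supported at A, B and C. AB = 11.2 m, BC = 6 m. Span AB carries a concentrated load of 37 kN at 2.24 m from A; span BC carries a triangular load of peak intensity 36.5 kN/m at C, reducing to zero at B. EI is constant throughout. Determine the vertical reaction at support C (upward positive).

Release continuity at B by inserting a hinge; the redundant is the internal moment M_B. The primary structure is two simply-supported spans AB and BC.
End slopes at the hinge B, treating each span as simply supported:
  span AB: point load 37 at a = 2.24: Pab(L + a)/(6LEI) = 148.5/EI
  span BC: triangular load, peak 36.5: 7w₀L³/(360EI) = 153.3/EI
  relative rotation θ_0 = (148.5 + 153.3)/EI = 301.8/EI
A unit hogging moment at B produces rotation L₁/(3EI) + L₂/(3EI) = 5.733/EI.
Compatibility: M_B·(L₁+L₂)/(3EI) = θ_0, giving M_B = 52.64 kN·m (hogging).
Span BC, ΣM about C: R_B^{BC}·6 = 219 + 52.64, so R_B^{BC} = 45.27 kN and R_C = 109.5 − 45.27 = 64.23 kN.

R_C = 64.23 kN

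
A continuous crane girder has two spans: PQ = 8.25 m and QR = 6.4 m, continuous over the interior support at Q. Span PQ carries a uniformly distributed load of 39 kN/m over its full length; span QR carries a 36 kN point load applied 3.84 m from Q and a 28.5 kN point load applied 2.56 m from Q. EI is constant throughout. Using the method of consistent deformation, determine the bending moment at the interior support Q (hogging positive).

M_Q = 219.1 kN·m

Take M_Q as the redundant. Released structure: two simple spans PQ and QR with a hinge at Q.
End slopes at the hinge Q, treating each span as simply supported:
  span PQ: UDL 39: wL³/(24EI) = 912.5/EI
  span QR: point load 36 at a = 3.84: Pab(L + b)/(6LEI) = 82.58/EI
  span QR: point load 28.5 at a = 2.56: Pab(L + b)/(6LEI) = 74.71/EI
  relative rotation θ_0 = (912.5 + 157.3)/EI = 1070/EI
A unit hogging moment at Q produces rotation L₁/(3EI) + L₂/(3EI) = 4.883/EI.
Slope continuity at Q: θ_0 = M_Q·4.883/EI, so M_Q = 1070/4.883 = 219.1 kN·m (hogging).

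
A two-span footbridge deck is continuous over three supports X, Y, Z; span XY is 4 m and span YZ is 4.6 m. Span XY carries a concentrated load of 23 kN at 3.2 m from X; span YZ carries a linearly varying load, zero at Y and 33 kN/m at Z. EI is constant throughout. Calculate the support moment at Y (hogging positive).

Release continuity at Y by inserting a hinge; the redundant is the internal moment M_Y. The primary structure is two simply-supported spans XY and YZ.
Rotations at Y on the released spans (each span's end-slope, ×1/EI):
  span XY: point load 23 at a = 3.2: Pab(L + a)/(6LEI) = 17.66/EI
  span YZ: triangular load, peak 33: 7w₀L³/(360EI) = 62.46/EI
  relative rotation θ_0 = (17.66 + 62.46)/EI = 80.12/EI
A unit hogging moment at Y produces rotation L₁/(3EI) + L₂/(3EI) = 2.867/EI.
Slope continuity at Y: θ_0 = M_Y·2.867/EI, so M_Y = 80.12/2.867 = 27.95 kN·m (hogging).

M_Y = 27.95 kN·m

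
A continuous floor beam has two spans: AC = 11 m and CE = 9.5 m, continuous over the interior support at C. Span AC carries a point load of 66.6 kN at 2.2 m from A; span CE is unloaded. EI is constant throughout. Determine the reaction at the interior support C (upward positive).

R_C = 20.72 kN

Release continuity at C by inserting a hinge; the redundant is the internal moment M_C. The primary structure is two simply-supported spans AC and CE.
Discontinuity in slope at C on the released structure — sum the simple-span end rotations:
  span AC: point load 66.6 at a = 2.2: Pab(L + a)/(6LEI) = 257.9/EI
  relative rotation θ_0 = (257.9 + 0)/EI = 257.9/EI
A unit hogging moment at C produces rotation L₁/(3EI) + L₂/(3EI) = 6.833/EI.
Compatibility: M_C·(L₁+L₂)/(3EI) = θ_0, giving M_C = 37.74 kN·m (hogging).
Span AC, ΣM about A with M_C applied at C: R_C^{AC}·11 = 146.5 + 37.74, so R_C^{AC} = 16.75 kN and R_A = 66.6 − 16.75 = 49.85 kN.
Span CE, ΣM about E: R_C^{CE}·9.5 = 0 + 37.74, so R_C^{CE} = 3.972 kN and R_E = 0 − 3.972 = -3.972 kN.
R_C = 16.75 + 3.972 = 20.72 kN.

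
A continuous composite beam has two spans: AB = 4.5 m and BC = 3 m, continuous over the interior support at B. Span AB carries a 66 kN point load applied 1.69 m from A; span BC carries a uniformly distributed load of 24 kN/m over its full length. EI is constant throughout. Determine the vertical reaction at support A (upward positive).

R_A = 32.43 kN

Insert a hinge at B; M_B is the redundant, and each span becomes simply supported.
Rotations at B on the released spans (each span's end-slope, ×1/EI):
  span AB: point load 66 at a = 1.69: Pab(L + a)/(6LEI) = 71.86/EI
  span BC: UDL 24: wL³/(24EI) = 27/EI
  relative rotation θ_0 = (71.86 + 27)/EI = 98.86/EI
A unit hogging moment at B produces rotation L₁/(3EI) + L₂/(3EI) = 2.5/EI.
Compatibility: M_B·(L₁+L₂)/(3EI) = θ_0, giving M_B = 39.54 kN·m (hogging).
Span AB, ΣM about A with M_B applied at B: R_B^{AB}·4.5 = 111.5 + 39.54, so R_B^{AB} = 33.57 kN and R_A = 66 − 33.57 = 32.43 kN.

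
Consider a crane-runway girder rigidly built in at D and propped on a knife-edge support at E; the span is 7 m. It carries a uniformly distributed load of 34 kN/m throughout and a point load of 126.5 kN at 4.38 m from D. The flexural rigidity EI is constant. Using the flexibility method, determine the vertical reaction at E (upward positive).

R_E = 148 kN

Remove the prop at E; the released (primary) structure is a cantilever built in at D.
Primary-structure tip deflection at E by superposition:
  UDL 34: wL⁴/(8EI) = 10204/EI
  point load 126.5 at a = 4.38: Pa²(3L − a)/(6EI) = 6722/EI
  δ_0 = 16927/EI
Tip deflection under a unit load at E: L³/(3EI) = 114.3/EI.
The prop prevents deflection at E: R_E = δ_0/δ_{EE} = 16927/114.3 = 148 kN.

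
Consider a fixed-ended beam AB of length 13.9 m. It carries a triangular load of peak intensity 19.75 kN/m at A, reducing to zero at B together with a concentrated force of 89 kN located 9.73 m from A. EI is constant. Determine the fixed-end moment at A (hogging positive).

M_A = 268.7 kN·m

Take the two fixed-end moments M_A, M_B as redundants; the released structure is the simple span AB.
On the primary (simply-supported) span, the end slopes from the loading are:
  at A: triangular load, peak 19.75: w₀L³/(45EI) = 1179/EI
  at B: triangular load, peak 19.75: 7w₀L³/(360EI) = 1031/EI
  at A: point load 89 at a = 9.73: Pab(L + b)/(6LEI) = 782.4/EI
  at B: point load 89 at a = 9.73: Pab(L + a)/(6LEI) = 1023/EI
  θ_A0 = 1961/EI,  θ_B0 = 2054/EI
Flexibility coefficients: a unit moment at one end gives L/(3EI) there and L/(6EI) at the far end, so f₁₁ = f₂₂ = 4.633/EI and f₁₂ = f₂₁ = 2.317/EI.
Compatibility — zero rotation at each built-in end:
  4.633 M_A + 2.317 M_B = 1961
  2.317 M_A + 4.633 M_B = 2054
Solving the pair gives M_A = 268.7 kN·m and M_B = 309.1 kN·m (hogging).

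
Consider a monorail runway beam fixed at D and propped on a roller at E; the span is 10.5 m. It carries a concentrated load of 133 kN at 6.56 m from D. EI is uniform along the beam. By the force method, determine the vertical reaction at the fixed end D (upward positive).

Release the roller at E. Primary structure: cantilever fixed at D.
Free-end deflection of the primary structure under the applied loading (downward +):
  point load 133 at a = 6.56: Pa²(3L − a)/(6EI) = 23791/EI
Tip deflection under a unit load at E: L³/(3EI) = 385.9/EI.
The prop prevents deflection at E: R_E = δ_0/δ_{EE} = 23791/385.9 = 61.65 kN.
Vertical equilibrium: R_D = ΣP − R_E = 133 − 61.65 = 71.35 kN.

R_D = 71.35 kN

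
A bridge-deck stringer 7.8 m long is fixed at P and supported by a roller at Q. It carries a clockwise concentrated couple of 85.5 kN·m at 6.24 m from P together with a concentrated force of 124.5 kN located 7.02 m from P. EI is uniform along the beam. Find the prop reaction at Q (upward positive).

R_Q = 121.7 kN

Release the roller at Q. Primary structure: cantilever fixed at P.
Downward deflection at the released point Q due to the loads:
  clockwise couple 85.5 at a = 6.24: M₀a(2L − a)/(2EI) = 2497/EI
  point load 124.5 at a = 7.02: Pa²(3L − a)/(6EI) = 16750/EI
  δ_0 = 19247/EI
Tip deflection under a unit load at Q: L³/(3EI) = 158.2/EI.
Compatibility at Q: δ_0 − R_Q·δ_{QQ} = 0, so R_Q = 19247/158.2 = 121.7 kN.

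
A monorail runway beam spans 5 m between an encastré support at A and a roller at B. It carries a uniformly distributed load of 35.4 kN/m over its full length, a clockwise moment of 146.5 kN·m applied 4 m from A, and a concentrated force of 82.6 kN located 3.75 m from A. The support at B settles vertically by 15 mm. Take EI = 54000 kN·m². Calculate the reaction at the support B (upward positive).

R_B = 141.4 kN

Take the reaction at B as the redundant and release it; the primary structure is a cantilever fixed at A.
Primary-structure tip deflection at B by superposition:
  UDL 35.4: wL⁴/(8EI) = 2766/EI
  clockwise couple 146.5 at a = 4: M₀a(2L − a)/(2EI) = 1758/EI
  point load 82.6 at a = 3.75: Pa²(3L − a)/(6EI) = 2178/EI
  δ_0 = 6702/EI
Flexibility coefficient — unit upward force at B: δ_{BB} = L³/(3EI) = 41.67/EI.
With EI = 54000 kN·m²: δ_0 = 0.1241 m and δ_{BB} = 0.000772 m/kN.
Compatibility — the beam at B must follow the support down by 0.015 m: δ_0 − R_B·δ_{BB} = 0.015, so R_B = (0.1241 − 0.015)/0.000772 = 141.4 kN.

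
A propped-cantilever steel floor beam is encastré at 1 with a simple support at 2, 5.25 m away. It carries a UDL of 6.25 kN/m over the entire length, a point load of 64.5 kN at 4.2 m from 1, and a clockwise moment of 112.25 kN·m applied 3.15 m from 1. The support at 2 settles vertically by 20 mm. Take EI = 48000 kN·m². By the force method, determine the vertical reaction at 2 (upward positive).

Take the reaction at 2 as the redundant and release it; the primary structure is a cantilever fixed at 1.
Deflection at 2 on the released cantilever, summing each load's contribution:
  UDL 6.25: wL⁴/(8EI) = 593.5/EI
  point load 64.5 at a = 4.2: Pa²(3L − a)/(6EI) = 2190/EI
  clockwise couple 112.25 at a = 3.15: M₀a(2L − a)/(2EI) = 1299/EI
  δ_0 = 4083/EI
Flexibility coefficient — unit upward force at 2: δ_{22} = L³/(3EI) = 48.23/EI.
With EI = 48000 kN·m²: δ_0 = 0.085066 m and δ_{22} = 0.001005 m/kN.
Compatibility — the beam at 2 must follow the support down by 0.02 m: δ_0 − R_2·δ_{22} = 0.02, so R_2 = (0.085066 − 0.02)/0.001005 = 64.75 kN.

R_2 = 64.75 kN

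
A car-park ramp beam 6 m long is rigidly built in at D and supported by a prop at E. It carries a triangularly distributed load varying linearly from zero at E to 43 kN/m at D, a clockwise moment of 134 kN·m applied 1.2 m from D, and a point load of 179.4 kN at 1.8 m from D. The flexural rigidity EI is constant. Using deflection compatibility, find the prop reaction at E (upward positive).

R_E = 59.66 kN

Remove the prop at E; the released (primary) structure is a cantilever built in at D.
Downward deflection at the released point E due to the loads:
  triangular load, peak 43 at the fixed end: w₀L⁴/(30EI) = 1858/EI
  clockwise couple 134 at a = 1.2: M₀a(2L − a)/(2EI) = 868.3/EI
  point load 179.4 at a = 1.8: Pa²(3L − a)/(6EI) = 1569/EI
  δ_0 = 4295/EI
Tip deflection under a unit load at E: L³/(3EI) = 72/EI.
Compatibility at E: δ_0 − R_E·δ_{EE} = 0, so R_E = 4295/72 = 59.66 kN.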